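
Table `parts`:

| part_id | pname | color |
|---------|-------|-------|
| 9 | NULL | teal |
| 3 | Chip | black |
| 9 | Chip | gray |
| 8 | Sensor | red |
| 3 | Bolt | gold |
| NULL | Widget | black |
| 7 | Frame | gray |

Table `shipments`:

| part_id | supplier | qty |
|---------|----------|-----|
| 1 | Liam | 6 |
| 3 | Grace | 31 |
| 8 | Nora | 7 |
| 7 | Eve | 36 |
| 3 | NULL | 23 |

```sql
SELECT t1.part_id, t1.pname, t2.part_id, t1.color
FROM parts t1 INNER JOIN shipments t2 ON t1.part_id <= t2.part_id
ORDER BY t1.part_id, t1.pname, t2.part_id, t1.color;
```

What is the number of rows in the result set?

INNER JOIN keeps only pairs where the ON condition holds.
Matching on t1.part_id <= t2.part_id. A NULL in a compared column never satisfies the condition.
- t1[0] part_id=9 → no match; dropped.
- t1[1] part_id=3 → 4 match(es) in t2 → 4 row(s).
- t1[2] part_id=9 → no match; dropped.
- t1[3] part_id=8 → 1 match(es) in t2 → 1 row(s).
- t1[4] part_id=3 → 4 match(es) in t2 → 4 row(s).
- t1[5] part_id=NULL → no match; dropped.
- t1[6] part_id=7 → 2 match(es) in t2 → 2 row(s).
Total: 11 rows.

11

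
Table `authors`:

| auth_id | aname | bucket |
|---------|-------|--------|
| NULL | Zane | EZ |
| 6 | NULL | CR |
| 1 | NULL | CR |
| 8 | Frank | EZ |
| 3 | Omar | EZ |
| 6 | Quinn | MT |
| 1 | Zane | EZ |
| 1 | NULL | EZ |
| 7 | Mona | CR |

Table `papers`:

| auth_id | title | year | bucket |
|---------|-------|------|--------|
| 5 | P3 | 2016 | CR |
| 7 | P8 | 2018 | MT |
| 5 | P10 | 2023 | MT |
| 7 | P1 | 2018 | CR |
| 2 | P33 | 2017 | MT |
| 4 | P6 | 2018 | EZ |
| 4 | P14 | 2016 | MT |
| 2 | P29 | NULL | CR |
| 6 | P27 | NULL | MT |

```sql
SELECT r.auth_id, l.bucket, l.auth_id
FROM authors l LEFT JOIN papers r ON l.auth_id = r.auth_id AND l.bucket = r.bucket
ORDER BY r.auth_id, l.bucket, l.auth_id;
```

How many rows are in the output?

LEFT JOIN keeps every row from `authors`; unmatched rows get NULL for `papers`'s columns.
Matching on l.auth_id = r.auth_id AND l.bucket = r.bucket. A NULL in a compared column never satisfies the condition.
Matched pairs: 2; unmatched l rows kept: 7.
Total: 2 matched + 7 padded = 9 rows.

9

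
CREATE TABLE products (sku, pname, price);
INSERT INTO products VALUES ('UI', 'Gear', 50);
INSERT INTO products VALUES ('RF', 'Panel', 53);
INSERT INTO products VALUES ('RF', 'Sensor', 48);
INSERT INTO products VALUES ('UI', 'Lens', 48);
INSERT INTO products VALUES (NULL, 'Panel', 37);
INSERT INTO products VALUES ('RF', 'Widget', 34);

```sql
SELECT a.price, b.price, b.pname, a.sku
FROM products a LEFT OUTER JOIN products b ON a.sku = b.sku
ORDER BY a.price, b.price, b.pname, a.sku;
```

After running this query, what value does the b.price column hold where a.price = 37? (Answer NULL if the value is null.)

NULL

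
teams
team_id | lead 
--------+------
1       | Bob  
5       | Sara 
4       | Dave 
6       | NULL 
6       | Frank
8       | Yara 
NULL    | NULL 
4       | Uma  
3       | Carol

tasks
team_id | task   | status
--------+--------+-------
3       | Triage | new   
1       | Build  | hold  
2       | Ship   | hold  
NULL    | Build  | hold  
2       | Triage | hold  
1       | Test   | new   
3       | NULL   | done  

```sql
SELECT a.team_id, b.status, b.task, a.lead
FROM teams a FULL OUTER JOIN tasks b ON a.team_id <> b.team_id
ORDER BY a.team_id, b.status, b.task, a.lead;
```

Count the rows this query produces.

46

FULL OUTER JOIN keeps every row from both sides; unmatched rows get NULL for the other side's columns.
Matching on a.team_id <> b.team_id. A NULL in a compared column never satisfies the condition.
- team_id=1: 4 matching b row(s), so 4 row(s) emitted.
- team_id=5: 6 matching b row(s), so 6 row(s) emitted.
- team_id=4: 6 matching b row(s), so 6 row(s) emitted.
- team_id=6: 6 matching b row(s), so 6 row(s) emitted.
- team_id=6: 6 matching b row(s), so 6 row(s) emitted.
- team_id=8: 6 matching b row(s), so 6 row(s) emitted.
- team_id=NULL: no b row matches, row kept with b columns NULL.
- team_id=4: 6 matching b row(s), so 6 row(s) emitted.
- team_id=3: 4 matching b row(s), so 4 row(s) emitted.
- 1 row(s) from b found no a partner → padded with NULL.
Total: 44 matched + 2 padded = 46 rows.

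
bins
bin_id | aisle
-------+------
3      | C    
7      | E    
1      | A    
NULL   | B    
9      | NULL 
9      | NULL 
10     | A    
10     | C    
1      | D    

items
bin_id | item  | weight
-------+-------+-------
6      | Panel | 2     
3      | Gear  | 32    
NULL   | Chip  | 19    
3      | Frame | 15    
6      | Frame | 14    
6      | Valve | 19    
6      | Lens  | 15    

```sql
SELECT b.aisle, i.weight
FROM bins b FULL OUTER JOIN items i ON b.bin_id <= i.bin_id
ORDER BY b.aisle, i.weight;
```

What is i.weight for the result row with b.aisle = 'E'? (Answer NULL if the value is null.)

NULL

FULL OUTER JOIN keeps every row from both sides; unmatched rows get NULL for the other side's columns.
Matching on b.bin_id <= i.bin_id. A NULL in a compared column never satisfies the condition.
- b[0] bin_id=3 → 6 match(es) in i → 6 row(s).
- b[1] bin_id=7 → no match; kept with NULLs on the i side.
- b[2] bin_id=1 → 6 match(es) in i → 6 row(s).
- b[3] bin_id=NULL → no match; kept with NULLs on the i side.
- b[4] bin_id=9 → no match; kept with NULLs on the i side.
- b[5] bin_id=9 → no match; kept with NULLs on the i side.
- b[6] bin_id=10 → no match; kept with NULLs on the i side.
- b[7] bin_id=10 → no match; kept with NULLs on the i side.
- b[8] bin_id=1 → 6 match(es) in i → 6 row(s).
- 1 i row(s) had no b match → kept, b columns NULL.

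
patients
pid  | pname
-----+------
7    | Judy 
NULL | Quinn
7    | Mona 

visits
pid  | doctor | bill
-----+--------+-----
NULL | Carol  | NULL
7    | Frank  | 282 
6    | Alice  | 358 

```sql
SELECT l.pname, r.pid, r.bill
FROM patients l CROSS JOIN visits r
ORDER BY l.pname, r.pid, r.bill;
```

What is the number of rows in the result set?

CROSS JOIN pairs every row of `patients` with every row of `visits`: 3 × 3 = 9 rows.

9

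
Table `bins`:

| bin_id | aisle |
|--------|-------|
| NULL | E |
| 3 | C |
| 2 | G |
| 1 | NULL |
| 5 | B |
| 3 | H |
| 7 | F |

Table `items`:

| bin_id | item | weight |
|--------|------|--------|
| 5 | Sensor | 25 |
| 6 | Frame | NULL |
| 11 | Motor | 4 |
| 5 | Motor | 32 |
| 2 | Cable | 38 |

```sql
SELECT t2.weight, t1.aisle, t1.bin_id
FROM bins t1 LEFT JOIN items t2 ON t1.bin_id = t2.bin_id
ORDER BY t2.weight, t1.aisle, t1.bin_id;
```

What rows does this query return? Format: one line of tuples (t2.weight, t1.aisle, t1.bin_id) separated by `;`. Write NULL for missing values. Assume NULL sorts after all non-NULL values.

(25, B, 5); (32, B, 5); (38, G, 2); (NULL, C, 3); (NULL, E, NULL); (NULL, F, 7); (NULL, H, 3); (NULL, NULL, 1)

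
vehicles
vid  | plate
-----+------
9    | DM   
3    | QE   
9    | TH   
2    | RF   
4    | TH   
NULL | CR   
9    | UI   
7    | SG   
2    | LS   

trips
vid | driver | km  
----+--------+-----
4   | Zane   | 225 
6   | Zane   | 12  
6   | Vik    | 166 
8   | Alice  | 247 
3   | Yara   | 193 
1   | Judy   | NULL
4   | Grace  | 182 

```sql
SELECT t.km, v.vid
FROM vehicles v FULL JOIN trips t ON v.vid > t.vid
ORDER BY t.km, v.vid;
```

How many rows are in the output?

33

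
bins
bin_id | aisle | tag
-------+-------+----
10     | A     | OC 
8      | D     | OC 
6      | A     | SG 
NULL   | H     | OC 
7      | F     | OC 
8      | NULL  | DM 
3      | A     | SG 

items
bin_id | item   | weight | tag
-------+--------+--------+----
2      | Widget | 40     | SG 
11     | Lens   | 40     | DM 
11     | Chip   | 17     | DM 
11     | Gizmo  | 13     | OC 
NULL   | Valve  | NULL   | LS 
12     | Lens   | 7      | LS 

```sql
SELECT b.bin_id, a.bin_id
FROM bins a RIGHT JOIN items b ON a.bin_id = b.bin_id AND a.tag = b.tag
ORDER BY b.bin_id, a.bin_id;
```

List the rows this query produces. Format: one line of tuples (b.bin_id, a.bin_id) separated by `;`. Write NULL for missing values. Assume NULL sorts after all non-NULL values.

(2, NULL); (11, NULL); (11, NULL); (11, NULL); (12, NULL); (NULL, NULL)

RIGHT JOIN keeps every row from `items`; unmatched rows get NULL for `bins`'s columns.
Matching on a.bin_id = b.bin_id AND a.tag = b.tag. A NULL in a compared column never satisfies the condition.
Matched pairs: 0; unmatched b rows kept: 6.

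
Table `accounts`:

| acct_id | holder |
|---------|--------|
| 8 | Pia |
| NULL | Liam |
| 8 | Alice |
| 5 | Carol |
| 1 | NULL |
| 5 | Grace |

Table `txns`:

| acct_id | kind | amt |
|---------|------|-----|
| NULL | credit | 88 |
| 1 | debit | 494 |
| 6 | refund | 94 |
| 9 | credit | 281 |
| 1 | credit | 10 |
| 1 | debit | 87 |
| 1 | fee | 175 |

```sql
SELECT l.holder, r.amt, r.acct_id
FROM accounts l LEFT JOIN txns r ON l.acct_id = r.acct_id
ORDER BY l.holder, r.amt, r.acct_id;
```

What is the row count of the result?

9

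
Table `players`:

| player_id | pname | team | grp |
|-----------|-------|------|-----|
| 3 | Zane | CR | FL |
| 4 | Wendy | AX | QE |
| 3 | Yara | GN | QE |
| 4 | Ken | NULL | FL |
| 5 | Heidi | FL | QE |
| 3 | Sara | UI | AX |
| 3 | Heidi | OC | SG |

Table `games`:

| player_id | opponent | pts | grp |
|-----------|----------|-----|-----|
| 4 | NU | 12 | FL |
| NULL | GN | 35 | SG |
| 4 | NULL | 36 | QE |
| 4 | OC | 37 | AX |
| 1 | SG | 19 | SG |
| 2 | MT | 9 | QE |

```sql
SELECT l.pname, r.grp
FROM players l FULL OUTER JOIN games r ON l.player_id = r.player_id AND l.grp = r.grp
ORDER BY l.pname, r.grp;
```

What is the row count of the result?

FULL OUTER JOIN keeps every row from both sides; unmatched rows get NULL for the other side's columns.
Matching on l.player_id = r.player_id AND l.grp = r.grp. A NULL in a compared column never satisfies the condition.
Matched pairs: 2; unmatched l rows kept: 5; unmatched r rows kept: 4.
Total: 2 matched + 9 padded = 11 rows.

11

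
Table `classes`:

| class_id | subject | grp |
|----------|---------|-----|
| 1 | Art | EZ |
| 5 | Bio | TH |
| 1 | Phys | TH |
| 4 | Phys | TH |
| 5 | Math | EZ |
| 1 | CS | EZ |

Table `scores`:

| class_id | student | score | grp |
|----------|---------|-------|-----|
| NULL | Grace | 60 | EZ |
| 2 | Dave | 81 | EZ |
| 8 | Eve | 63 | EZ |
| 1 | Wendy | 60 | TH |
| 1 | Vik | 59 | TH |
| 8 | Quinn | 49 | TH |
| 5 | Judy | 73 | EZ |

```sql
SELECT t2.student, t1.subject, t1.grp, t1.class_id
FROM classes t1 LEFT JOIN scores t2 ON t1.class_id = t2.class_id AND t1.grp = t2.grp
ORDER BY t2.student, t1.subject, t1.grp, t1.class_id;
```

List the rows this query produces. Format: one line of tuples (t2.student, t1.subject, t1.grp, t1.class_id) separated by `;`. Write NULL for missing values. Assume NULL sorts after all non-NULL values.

(Judy, Math, EZ, 5); (Vik, Phys, TH, 1); (Wendy, Phys, TH, 1); (NULL, Art, EZ, 1); (NULL, Bio, TH, 5); (NULL, CS, EZ, 1); (NULL, Phys, TH, 4)

LEFT JOIN keeps every row from `classes`; unmatched rows get NULL for `scores`'s columns.
Matching on t1.class_id = t2.class_id AND t1.grp = t2.grp. A NULL in a compared column never satisfies the condition.
Matched pairs: 3; unmatched t1 rows kept: 4.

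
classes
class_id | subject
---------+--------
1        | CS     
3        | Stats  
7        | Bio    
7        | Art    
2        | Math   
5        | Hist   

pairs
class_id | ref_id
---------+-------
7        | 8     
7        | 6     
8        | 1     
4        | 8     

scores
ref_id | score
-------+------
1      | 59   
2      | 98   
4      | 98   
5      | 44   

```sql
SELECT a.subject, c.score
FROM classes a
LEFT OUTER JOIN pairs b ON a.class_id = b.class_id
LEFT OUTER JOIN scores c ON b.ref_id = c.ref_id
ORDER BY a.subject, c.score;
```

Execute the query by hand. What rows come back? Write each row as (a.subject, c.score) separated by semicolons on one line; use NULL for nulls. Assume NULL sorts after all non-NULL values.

Evaluate left to right. First `classes a LEFT JOIN pairs b` on class_id: 8 row(s).
Then LEFT JOIN `scores c` on ref_id: each of those 8 rows is kept; rows whose b.ref_id has no match in c get NULL for c's columns.

(Art, NULL); (Art, NULL); (Bio, NULL); (Bio, NULL); (CS, NULL); (Hist, NULL); (Math, NULL); (Stats, NULL)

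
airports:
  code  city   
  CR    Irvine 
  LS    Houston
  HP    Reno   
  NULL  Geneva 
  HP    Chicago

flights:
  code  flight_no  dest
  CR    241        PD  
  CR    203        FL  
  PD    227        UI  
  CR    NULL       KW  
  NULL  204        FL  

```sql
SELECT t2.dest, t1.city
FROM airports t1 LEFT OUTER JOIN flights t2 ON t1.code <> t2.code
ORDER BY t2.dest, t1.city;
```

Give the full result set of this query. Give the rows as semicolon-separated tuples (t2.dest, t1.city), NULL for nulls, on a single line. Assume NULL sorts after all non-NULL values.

(FL, Chicago); (FL, Houston); (FL, Reno); (KW, Chicago); (KW, Houston); (KW, Reno); (PD, Chicago); (PD, Houston); (PD, Reno); (UI, Chicago); (UI, Houston); (UI, Irvine); (UI, Reno); (NULL, Geneva)

LEFT JOIN keeps every row from `airports`; unmatched rows get NULL for `flights`'s columns.
Matching on t1.code <> t2.code. A NULL in a compared column never satisfies the condition.
- t1[0] code=CR → 1 match(es) in t2 → 1 row(s).
- t1[1] code=LS → 4 match(es) in t2 → 4 row(s).
- t1[2] code=HP → 4 match(es) in t2 → 4 row(s).
- t1[3] code=NULL → no match; kept with NULLs on the t2 side.
- t1[4] code=HP → 4 match(es) in t2 → 4 row(s).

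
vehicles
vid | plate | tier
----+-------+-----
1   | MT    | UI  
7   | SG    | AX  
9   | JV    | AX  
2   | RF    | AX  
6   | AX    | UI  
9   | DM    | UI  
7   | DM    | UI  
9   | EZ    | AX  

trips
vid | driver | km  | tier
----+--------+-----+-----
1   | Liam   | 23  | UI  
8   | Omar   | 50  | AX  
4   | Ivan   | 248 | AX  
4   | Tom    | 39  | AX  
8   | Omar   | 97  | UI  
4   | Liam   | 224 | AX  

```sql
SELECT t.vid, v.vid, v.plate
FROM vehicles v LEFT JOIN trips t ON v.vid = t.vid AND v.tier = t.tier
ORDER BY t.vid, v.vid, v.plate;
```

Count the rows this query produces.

8

LEFT JOIN keeps every row from `vehicles`; unmatched rows get NULL for `trips`'s columns.
Matching on v.vid = t.vid AND v.tier = t.tier.
- v row (vid=1, tier=UI): matches 1 t row(s) → 1 output row(s).
- v row (vid=7, tier=AX): no match → kept, t columns NULL.
- v row (vid=9, tier=AX): no match → kept, t columns NULL.
- v row (vid=2, tier=AX): no match → kept, t columns NULL.
- v row (vid=6, tier=UI): no match → kept, t columns NULL.
- v row (vid=9, tier=UI): no match → kept, t columns NULL.
- v row (vid=7, tier=UI): no match → kept, t columns NULL.
- v row (vid=9, tier=AX): no match → kept, t columns NULL.
Total: 1 matched + 7 padded = 8 rows.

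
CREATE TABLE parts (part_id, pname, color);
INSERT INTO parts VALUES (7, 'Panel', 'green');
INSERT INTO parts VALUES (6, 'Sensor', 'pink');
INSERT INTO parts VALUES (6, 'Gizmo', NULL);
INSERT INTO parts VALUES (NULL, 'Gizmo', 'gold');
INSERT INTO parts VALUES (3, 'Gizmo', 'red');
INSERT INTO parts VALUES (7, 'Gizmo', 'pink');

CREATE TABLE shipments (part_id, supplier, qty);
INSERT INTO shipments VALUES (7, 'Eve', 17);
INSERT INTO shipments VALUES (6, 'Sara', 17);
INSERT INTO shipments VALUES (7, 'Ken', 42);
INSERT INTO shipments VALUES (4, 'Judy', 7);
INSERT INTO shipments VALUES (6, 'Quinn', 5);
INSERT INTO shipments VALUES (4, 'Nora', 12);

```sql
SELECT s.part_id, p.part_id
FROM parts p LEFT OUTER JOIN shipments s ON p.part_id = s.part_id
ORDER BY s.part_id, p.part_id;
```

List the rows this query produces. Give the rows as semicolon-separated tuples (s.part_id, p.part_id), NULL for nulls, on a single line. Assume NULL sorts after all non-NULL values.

LEFT JOIN keeps every row from `parts`; unmatched rows get NULL for `shipments`'s columns.
Matching on p.part_id = s.part_id. A NULL in a compared column never satisfies the condition.
- p (part_id=7) pairs with 2 row(s) of s.
- p (part_id=6) pairs with 2 row(s) of s.
- p (part_id=6) pairs with 2 row(s) of s.
- p (part_id=NULL) has no partner → padded with NULL.
- p (part_id=3) has no partner → padded with NULL.
- p (part_id=7) pairs with 2 row(s) of s.
After projecting and ordering:
s.part_id | p.part_id
6 | 6
6 | 6
6 | 6
6 | 6
7 | 7
7 | 7
7 | 7
7 | 7
NULL | 3
NULL | NULL

(6, 6); (6, 6); (6, 6); (6, 6); (7, 7); (7, 7); (7, 7); (7, 7); (NULL, 3); (NULL, NULL)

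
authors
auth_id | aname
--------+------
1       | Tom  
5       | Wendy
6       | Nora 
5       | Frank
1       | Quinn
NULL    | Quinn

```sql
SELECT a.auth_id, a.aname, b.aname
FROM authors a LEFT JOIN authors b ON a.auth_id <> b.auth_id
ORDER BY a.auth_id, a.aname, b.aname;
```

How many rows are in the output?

17

LEFT JOIN keeps every row from `authors a`; unmatched rows get NULL for `authors b`'s columns.
Matching on a.auth_id <> b.auth_id. A NULL in a compared column never satisfies the condition.
Matched pairs: 16; unmatched a rows kept: 1.
Total: 16 matched + 1 padded = 17 rows.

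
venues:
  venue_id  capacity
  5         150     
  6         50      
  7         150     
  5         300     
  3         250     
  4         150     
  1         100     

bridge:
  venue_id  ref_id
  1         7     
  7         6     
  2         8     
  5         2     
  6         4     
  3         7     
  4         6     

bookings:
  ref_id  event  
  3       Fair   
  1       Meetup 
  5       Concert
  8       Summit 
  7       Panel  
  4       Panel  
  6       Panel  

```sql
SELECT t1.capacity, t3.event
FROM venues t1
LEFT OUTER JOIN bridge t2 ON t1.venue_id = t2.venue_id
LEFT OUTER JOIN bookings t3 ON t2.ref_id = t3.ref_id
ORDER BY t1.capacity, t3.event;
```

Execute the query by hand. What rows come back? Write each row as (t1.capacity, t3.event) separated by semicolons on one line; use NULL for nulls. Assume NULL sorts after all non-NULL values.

Joins associate left-to-right: venues LEFT JOIN bridge on venue_id gives 7 intermediate row(s).
Then LEFT JOIN `bookings t3` on ref_id: each of those 7 rows is kept; rows whose t2.ref_id has no match in t3 get NULL for t3's columns.

(50, Panel); (100, Panel); (150, Panel); (150, Panel); (150, NULL); (250, Panel); (300, NULL)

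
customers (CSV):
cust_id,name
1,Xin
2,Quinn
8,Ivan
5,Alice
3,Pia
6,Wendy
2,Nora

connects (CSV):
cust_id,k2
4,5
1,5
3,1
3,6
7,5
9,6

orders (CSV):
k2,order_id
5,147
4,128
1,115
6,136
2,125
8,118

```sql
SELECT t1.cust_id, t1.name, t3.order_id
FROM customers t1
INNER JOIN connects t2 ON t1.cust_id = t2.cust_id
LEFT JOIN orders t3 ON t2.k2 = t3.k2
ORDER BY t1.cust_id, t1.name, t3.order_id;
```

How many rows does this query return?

3

Step 1 — t1 INNER JOIN t2 on cust_id → 3 row(s).
Then LEFT JOIN `orders t3` on k2: each of those 3 rows is kept; rows whose t2.k2 has no match in t3 get NULL for t3's columns.
Result: 3 row(s).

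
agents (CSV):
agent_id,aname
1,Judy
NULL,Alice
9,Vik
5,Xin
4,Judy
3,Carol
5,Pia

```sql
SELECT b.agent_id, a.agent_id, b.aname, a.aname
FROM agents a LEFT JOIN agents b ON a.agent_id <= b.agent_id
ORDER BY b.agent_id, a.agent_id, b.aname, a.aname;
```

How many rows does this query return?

23

LEFT JOIN keeps every row from `agents a`; unmatched rows get NULL for `agents b`'s columns.
Matching on a.agent_id <= b.agent_id. A NULL in a compared column never satisfies the condition.
- a row (agent_id=1): matches 6 b row(s) → 6 output row(s).
- a row (agent_id=NULL): no match → kept, b columns NULL.
- a row (agent_id=9): matches 1 b row(s) → 1 output row(s).
- a row (agent_id=5): matches 3 b row(s) → 3 output row(s).
- a row (agent_id=4): matches 4 b row(s) → 4 output row(s).
- a row (agent_id=3): matches 5 b row(s) → 5 output row(s).
- a row (agent_id=5): matches 3 b row(s) → 3 output row(s).
Total: 22 matched + 1 padded = 23 rows.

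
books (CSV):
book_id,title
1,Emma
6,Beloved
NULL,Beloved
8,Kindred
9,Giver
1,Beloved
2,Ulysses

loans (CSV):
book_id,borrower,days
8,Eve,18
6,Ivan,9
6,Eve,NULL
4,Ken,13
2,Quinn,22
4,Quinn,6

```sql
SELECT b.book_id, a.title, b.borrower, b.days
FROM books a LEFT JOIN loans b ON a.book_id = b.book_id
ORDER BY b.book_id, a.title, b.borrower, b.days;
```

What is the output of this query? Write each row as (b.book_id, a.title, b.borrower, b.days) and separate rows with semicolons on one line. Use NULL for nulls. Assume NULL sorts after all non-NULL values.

(2, Ulysses, Quinn, 22); (6, Beloved, Eve, NULL); (6, Beloved, Ivan, 9); (8, Kindred, Eve, 18); (NULL, Beloved, NULL, NULL); (NULL, Beloved, NULL, NULL); (NULL, Emma, NULL, NULL); (NULL, Giver, NULL, NULL)

LEFT JOIN keeps every row from `books`; unmatched rows get NULL for `loans`'s columns.
Matching on a.book_id = b.book_id. A NULL in a compared column never satisfies the condition.
- a row (book_id=1): no match → kept, b columns NULL.
- a row (book_id=6): matches 2 b row(s) → 2 output row(s).
- a row (book_id=NULL): no match → kept, b columns NULL.
- a row (book_id=8): matches 1 b row(s) → 1 output row(s).
- a row (book_id=9): no match → kept, b columns NULL.
- a row (book_id=1): no match → kept, b columns NULL.
- a row (book_id=2): matches 1 b row(s) → 1 output row(s).
After projecting and ordering:
b.book_id | a.title | b.borrower | b.days
2 | Ulysses | Quinn | 22
6 | Beloved | Eve | NULL
6 | Beloved | Ivan | 9
8 | Kindred | Eve | 18
NULL | Beloved | NULL | NULL
NULL | Beloved | NULL | NULL
NULL | Emma | NULL | NULL
NULL | Giver | NULL | NULL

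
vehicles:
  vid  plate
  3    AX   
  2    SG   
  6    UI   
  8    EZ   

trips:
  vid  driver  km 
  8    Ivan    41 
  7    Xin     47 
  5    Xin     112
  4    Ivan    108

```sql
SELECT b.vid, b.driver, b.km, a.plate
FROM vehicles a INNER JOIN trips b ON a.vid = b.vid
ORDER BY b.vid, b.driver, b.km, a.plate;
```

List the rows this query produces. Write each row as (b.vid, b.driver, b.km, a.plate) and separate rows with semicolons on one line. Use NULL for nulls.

(8, Ivan, 41, EZ)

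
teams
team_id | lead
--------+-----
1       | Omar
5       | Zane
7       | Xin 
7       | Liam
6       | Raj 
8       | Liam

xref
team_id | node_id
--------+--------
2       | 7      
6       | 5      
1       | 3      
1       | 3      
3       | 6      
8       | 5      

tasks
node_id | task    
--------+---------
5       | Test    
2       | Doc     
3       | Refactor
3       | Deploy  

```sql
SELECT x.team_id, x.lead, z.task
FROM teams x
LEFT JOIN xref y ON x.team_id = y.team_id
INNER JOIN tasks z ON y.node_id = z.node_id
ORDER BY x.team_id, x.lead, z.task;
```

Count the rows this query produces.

Joins associate left-to-right: teams LEFT JOIN xref on team_id gives 7 intermediate row(s).
Then INNER JOIN `tasks z` on node_id: keep only rows whose y.node_id appears in z.
Result: 6 row(s).

6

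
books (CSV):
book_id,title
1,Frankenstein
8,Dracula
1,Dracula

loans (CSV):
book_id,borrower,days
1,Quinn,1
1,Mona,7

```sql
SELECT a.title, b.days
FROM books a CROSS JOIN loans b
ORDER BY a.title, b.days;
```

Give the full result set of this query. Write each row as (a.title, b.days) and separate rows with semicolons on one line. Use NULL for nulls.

CROSS JOIN pairs every row of `books` with every row of `loans`: 3 × 2 = 6 rows.

(Dracula, 1); (Dracula, 1); (Dracula, 7); (Dracula, 7); (Frankenstein, 1); (Frankenstein, 7)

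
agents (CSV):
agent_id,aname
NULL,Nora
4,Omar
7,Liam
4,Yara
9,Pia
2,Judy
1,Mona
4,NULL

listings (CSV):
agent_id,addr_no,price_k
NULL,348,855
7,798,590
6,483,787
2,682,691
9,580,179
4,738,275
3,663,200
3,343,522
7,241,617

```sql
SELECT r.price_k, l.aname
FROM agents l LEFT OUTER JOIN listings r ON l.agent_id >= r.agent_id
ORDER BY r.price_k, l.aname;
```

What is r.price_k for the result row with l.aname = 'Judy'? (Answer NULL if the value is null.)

691

LEFT JOIN keeps every row from `agents`; unmatched rows get NULL for `listings`'s columns.
Matching on l.agent_id >= r.agent_id. A NULL in a compared column never satisfies the condition.
- l row (agent_id=NULL): no match → kept, r columns NULL.
- l row (agent_id=4): matches 4 r row(s) → 4 output row(s).
- l row (agent_id=7): matches 7 r row(s) → 7 output row(s).
- l row (agent_id=4): matches 4 r row(s) → 4 output row(s).
- l row (agent_id=9): matches 8 r row(s) → 8 output row(s).
- l row (agent_id=2): matches 1 r row(s) → 1 output row(s).
- l row (agent_id=1): no match → kept, r columns NULL.
- l row (agent_id=4): matches 4 r row(s) → 4 output row(s).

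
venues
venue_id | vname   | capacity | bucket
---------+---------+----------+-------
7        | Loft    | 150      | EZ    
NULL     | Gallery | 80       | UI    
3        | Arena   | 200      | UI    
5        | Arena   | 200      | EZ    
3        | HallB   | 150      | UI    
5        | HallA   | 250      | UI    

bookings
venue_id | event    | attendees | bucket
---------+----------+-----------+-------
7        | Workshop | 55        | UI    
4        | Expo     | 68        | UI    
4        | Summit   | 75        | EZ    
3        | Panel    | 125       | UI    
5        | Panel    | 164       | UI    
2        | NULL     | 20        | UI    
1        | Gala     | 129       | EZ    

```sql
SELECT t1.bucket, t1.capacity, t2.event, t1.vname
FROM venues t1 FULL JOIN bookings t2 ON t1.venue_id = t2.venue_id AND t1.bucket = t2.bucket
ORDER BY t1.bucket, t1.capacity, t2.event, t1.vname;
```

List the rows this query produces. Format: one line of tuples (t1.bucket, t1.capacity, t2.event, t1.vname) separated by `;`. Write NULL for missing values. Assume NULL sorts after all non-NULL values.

(EZ, 150, NULL, Loft); (EZ, 200, NULL, Arena); (UI, 80, NULL, Gallery); (UI, 150, Panel, HallB); (UI, 200, Panel, Arena); (UI, 250, Panel, HallA); (NULL, NULL, Expo, NULL); (NULL, NULL, Gala, NULL); (NULL, NULL, Summit, NULL); (NULL, NULL, Workshop, NULL); (NULL, NULL, NULL, NULL)

FULL OUTER JOIN keeps every row from both sides; unmatched rows get NULL for the other side's columns.
Matching on t1.venue_id = t2.venue_id AND t1.bucket = t2.bucket. A NULL in a compared column never satisfies the condition.
- venue_id=7, bucket=EZ: no t2 row matches, row kept with t2 columns NULL.
- venue_id=NULL, bucket=UI: no t2 row matches, row kept with t2 columns NULL.
- venue_id=3, bucket=UI: 1 matching t2 row(s), so 1 row(s) emitted.
- venue_id=5, bucket=EZ: no t2 row matches, row kept with t2 columns NULL.
- venue_id=3, bucket=UI: 1 matching t2 row(s), so 1 row(s) emitted.
- venue_id=5, bucket=UI: 1 matching t2 row(s), so 1 row(s) emitted.
- plus 5 unmatched t2 row(s), each kept with NULL t1 columns.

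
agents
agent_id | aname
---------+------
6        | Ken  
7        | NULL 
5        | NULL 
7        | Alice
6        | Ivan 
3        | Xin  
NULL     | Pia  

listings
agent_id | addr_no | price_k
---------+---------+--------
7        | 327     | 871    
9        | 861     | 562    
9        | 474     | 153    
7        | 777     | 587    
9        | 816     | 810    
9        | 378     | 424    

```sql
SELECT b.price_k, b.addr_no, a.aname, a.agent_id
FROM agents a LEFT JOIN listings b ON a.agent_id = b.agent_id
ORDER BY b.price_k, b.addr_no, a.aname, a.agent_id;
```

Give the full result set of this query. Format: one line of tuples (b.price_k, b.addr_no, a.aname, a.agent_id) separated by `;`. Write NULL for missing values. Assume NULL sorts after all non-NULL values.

(587, 777, Alice, 7); (587, 777, NULL, 7); (871, 327, Alice, 7); (871, 327, NULL, 7); (NULL, NULL, Ivan, 6); (NULL, NULL, Ken, 6); (NULL, NULL, Pia, NULL); (NULL, NULL, Xin, 3); (NULL, NULL, NULL, 5)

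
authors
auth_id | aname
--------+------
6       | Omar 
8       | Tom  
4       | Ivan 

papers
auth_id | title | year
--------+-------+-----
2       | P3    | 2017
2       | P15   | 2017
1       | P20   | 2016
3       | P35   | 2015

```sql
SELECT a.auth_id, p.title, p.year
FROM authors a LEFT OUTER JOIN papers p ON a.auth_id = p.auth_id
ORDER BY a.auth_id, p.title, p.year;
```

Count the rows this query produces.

3

LEFT JOIN keeps every row from `authors`; unmatched rows get NULL for `papers`'s columns.
Matching on a.auth_id = p.auth_id.
- auth_id=6: no p row matches, row kept with p columns NULL.
- auth_id=8: no p row matches, row kept with p columns NULL.
- auth_id=4: no p row matches, row kept with p columns NULL.
Total: 0 matched + 3 padded = 3 rows.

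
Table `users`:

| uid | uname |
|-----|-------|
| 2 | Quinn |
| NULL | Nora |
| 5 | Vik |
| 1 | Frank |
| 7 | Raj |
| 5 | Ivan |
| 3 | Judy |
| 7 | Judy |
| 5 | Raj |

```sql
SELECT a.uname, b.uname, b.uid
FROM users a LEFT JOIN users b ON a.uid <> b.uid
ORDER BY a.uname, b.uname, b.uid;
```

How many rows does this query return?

LEFT JOIN keeps every row from `users a`; unmatched rows get NULL for `users b`'s columns.
Matching on a.uid <> b.uid. A NULL in a compared column never satisfies the condition.
- a (uid=2) pairs with 7 row(s) of b.
- a (uid=NULL) has no partner → padded with NULL.
- a (uid=5) pairs with 5 row(s) of b.
- a (uid=1) pairs with 7 row(s) of b.
- a (uid=7) pairs with 6 row(s) of b.
- a (uid=5) pairs with 5 row(s) of b.
- a (uid=3) pairs with 7 row(s) of b.
- a (uid=7) pairs with 6 row(s) of b.
- a (uid=5) pairs with 5 row(s) of b.
Total: 48 matched + 1 padded = 49 rows.

49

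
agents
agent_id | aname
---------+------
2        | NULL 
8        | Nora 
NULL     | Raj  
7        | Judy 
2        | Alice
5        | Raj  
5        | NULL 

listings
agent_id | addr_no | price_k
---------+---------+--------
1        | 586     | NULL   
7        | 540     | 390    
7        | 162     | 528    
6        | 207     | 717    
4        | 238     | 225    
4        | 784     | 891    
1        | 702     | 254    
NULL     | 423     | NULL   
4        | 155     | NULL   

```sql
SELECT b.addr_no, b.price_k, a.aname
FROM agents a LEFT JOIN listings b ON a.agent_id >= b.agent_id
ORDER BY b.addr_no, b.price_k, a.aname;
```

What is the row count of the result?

31

LEFT JOIN keeps every row from `agents`; unmatched rows get NULL for `listings`'s columns.
Matching on a.agent_id >= b.agent_id. A NULL in a compared column never satisfies the condition.
- agent_id=2: 2 matching b row(s), so 2 row(s) emitted.
- agent_id=8: 8 matching b row(s), so 8 row(s) emitted.
- agent_id=NULL: no b row matches, row kept with b columns NULL.
- agent_id=7: 8 matching b row(s), so 8 row(s) emitted.
- agent_id=2: 2 matching b row(s), so 2 row(s) emitted.
- agent_id=5: 5 matching b row(s), so 5 row(s) emitted.
- agent_id=5: 5 matching b row(s), so 5 row(s) emitted.
Total: 30 matched + 1 padded = 31 rows.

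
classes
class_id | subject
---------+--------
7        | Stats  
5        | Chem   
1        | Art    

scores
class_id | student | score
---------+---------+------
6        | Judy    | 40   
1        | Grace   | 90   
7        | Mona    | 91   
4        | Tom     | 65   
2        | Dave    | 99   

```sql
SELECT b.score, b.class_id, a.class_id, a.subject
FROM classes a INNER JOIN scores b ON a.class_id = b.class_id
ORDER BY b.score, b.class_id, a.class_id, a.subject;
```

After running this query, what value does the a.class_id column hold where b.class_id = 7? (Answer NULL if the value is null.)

INNER JOIN keeps only pairs where the ON condition holds.
Matching on a.class_id = b.class_id.
- a row (class_id=7): matches 1 b row(s) → 1 output row(s).
- a row (class_id=5): no match → dropped.
- a row (class_id=1): matches 1 b row(s) → 1 output row(s).

7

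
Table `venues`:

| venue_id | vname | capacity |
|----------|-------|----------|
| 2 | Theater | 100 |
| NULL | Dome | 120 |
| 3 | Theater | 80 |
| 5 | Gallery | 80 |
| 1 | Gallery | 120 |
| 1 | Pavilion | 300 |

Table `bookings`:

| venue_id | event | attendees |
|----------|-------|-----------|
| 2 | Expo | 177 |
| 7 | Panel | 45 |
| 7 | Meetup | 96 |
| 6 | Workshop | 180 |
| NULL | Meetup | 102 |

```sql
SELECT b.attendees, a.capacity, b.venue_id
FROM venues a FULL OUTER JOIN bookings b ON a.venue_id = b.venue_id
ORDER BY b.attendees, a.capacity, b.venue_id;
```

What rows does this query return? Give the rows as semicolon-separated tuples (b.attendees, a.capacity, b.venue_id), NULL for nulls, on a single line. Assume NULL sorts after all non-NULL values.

(45, NULL, 7); (96, NULL, 7); (102, NULL, NULL); (177, 100, 2); (180, NULL, 6); (NULL, 80, NULL); (NULL, 80, NULL); (NULL, 120, NULL); (NULL, 120, NULL); (NULL, 300, NULL)

FULL OUTER JOIN keeps every row from both sides; unmatched rows get NULL for the other side's columns.
Matching on a.venue_id = b.venue_id. A NULL in a compared column never satisfies the condition.
Matched pairs: 1; unmatched a rows kept: 5; unmatched b rows kept: 4.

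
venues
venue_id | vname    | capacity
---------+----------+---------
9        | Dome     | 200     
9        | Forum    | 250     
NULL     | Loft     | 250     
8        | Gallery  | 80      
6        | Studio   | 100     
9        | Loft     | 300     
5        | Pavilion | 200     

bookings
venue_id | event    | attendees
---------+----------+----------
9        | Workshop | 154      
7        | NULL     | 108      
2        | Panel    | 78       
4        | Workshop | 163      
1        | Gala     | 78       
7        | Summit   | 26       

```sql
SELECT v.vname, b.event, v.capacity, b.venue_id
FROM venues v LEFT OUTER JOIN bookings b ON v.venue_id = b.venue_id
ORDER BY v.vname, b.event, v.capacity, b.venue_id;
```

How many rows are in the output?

7

LEFT JOIN keeps every row from `venues`; unmatched rows get NULL for `bookings`'s columns.
Matching on v.venue_id = b.venue_id. A NULL in a compared column never satisfies the condition.
Matched pairs: 3; unmatched v rows kept: 4.
Total: 3 matched + 4 padded = 7 rows.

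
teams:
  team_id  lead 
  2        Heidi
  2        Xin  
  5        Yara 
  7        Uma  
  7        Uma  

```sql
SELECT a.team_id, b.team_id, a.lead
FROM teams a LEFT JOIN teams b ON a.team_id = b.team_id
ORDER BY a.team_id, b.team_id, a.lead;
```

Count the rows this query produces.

9

LEFT JOIN keeps every row from `teams a`; unmatched rows get NULL for `teams b`'s columns.
Matching on a.team_id = b.team_id.
Matched pairs: 9; unmatched a rows kept: 0.
Total: 9 rows.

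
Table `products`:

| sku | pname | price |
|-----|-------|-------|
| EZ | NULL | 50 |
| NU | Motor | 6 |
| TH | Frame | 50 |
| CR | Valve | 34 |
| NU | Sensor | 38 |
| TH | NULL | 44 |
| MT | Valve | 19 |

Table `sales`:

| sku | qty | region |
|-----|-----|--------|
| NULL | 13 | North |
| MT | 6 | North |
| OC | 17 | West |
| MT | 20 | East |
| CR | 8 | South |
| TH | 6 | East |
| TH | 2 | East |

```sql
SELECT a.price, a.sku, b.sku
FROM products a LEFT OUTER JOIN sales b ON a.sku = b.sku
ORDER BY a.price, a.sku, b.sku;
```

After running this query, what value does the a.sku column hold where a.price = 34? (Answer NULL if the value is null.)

CR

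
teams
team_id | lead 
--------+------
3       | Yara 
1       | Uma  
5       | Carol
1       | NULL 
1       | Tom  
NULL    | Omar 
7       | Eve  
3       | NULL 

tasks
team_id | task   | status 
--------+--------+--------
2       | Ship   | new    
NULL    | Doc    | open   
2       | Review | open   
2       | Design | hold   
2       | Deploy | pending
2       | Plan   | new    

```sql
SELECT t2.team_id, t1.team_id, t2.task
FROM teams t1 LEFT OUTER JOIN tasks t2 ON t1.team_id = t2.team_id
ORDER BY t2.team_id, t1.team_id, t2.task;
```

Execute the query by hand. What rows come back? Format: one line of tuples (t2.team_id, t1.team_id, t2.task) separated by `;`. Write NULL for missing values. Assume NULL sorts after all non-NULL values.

LEFT JOIN keeps every row from `teams`; unmatched rows get NULL for `tasks`'s columns.
Matching on t1.team_id = t2.team_id. A NULL in a compared column never satisfies the condition.
Matched pairs: 0; unmatched t1 rows kept: 8.

(NULL, 1, NULL); (NULL, 1, NULL); (NULL, 1, NULL); (NULL, 3, NULL); (NULL, 3, NULL); (NULL, 5, NULL); (NULL, 7, NULL); (NULL, NULL, NULL)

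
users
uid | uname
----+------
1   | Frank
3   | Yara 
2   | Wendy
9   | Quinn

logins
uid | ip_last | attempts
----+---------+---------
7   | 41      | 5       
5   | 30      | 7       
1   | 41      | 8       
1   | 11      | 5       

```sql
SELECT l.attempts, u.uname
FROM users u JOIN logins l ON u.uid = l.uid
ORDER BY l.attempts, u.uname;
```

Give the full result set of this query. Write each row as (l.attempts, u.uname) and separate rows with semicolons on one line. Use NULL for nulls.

(5, Frank); (8, Frank)

INNER JOIN keeps only pairs where the ON condition holds.
Matching on u.uid = l.uid.
Matched pairs: 2.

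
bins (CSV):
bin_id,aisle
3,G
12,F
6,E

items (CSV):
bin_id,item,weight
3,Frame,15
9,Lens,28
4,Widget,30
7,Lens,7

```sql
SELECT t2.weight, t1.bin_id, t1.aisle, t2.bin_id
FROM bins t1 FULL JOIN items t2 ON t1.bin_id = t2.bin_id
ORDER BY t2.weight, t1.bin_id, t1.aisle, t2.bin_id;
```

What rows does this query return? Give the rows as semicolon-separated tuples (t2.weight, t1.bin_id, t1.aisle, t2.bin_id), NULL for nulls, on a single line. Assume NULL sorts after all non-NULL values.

(7, NULL, NULL, 7); (15, 3, G, 3); (28, NULL, NULL, 9); (30, NULL, NULL, 4); (NULL, 6, E, NULL); (NULL, 12, F, NULL)

FULL OUTER JOIN keeps every row from both sides; unmatched rows get NULL for the other side's columns.
Matching on t1.bin_id = t2.bin_id.
Matched pairs: 1; unmatched t1 rows kept: 2; unmatched t2 rows kept: 3.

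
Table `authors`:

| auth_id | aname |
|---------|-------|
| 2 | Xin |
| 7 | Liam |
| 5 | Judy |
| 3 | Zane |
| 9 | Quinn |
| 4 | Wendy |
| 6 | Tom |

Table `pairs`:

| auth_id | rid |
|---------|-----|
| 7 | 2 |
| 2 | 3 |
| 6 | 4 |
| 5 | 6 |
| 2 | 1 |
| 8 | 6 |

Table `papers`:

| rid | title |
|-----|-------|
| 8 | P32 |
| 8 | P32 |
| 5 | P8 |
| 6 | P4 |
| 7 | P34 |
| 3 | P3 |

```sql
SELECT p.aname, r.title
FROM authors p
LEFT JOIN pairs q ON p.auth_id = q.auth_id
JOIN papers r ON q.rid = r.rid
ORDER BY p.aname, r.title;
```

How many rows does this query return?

2

Joins associate left-to-right: authors LEFT JOIN pairs on auth_id gives 8 intermediate row(s).
Then INNER JOIN `papers r` on rid: keep only rows whose q.rid appears in r.
Result: 2 row(s).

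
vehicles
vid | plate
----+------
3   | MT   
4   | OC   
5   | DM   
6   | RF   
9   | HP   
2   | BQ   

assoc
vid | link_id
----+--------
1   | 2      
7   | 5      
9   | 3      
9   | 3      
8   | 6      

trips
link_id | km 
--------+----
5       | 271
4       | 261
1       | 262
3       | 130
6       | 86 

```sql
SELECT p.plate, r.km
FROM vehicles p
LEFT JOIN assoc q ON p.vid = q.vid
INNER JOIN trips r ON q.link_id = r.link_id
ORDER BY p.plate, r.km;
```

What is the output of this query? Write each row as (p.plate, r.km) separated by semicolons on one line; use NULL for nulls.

Joins associate left-to-right: vehicles LEFT JOIN assoc on vid gives 7 intermediate row(s).
Then INNER JOIN `trips r` on link_id: keep only rows whose q.link_id appears in r.

(HP, 130); (HP, 130)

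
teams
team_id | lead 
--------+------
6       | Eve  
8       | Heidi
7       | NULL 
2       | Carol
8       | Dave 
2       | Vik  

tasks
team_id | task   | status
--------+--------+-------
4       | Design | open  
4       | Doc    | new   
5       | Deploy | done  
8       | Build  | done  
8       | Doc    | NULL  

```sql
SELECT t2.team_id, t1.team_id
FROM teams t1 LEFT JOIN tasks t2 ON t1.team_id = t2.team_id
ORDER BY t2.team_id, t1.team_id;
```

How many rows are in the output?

8

LEFT JOIN keeps every row from `teams`; unmatched rows get NULL for `tasks`'s columns.
Matching on t1.team_id = t2.team_id.
- t1 (team_id=6) has no partner → padded with NULL.
- t1 (team_id=8) pairs with 2 row(s) of t2.
- t1 (team_id=7) has no partner → padded with NULL.
- t1 (team_id=2) has no partner → padded with NULL.
- t1 (team_id=8) pairs with 2 row(s) of t2.
- t1 (team_id=2) has no partner → padded with NULL.
Total: 4 matched + 4 padded = 8 rows.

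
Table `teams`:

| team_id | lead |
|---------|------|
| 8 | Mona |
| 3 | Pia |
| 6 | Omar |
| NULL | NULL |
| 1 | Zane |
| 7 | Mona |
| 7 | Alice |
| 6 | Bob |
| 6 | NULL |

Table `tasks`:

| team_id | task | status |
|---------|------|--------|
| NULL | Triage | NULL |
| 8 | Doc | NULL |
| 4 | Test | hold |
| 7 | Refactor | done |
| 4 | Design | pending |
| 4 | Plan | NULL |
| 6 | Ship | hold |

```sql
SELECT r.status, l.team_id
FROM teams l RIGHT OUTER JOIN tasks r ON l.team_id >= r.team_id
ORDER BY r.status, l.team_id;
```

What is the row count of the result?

29

RIGHT JOIN keeps every row from `tasks`; unmatched rows get NULL for `teams`'s columns.
Matching on l.team_id >= r.team_id. A NULL in a compared column never satisfies the condition.
- l[0] team_id=8 → 6 match(es) in r → 6 row(s).
- l[1] team_id=3 → no match.
- l[2] team_id=6 → 4 match(es) in r → 4 row(s).
- l[3] team_id=NULL → no match.
- l[4] team_id=1 → no match.
- l[5] team_id=7 → 5 match(es) in r → 5 row(s).
- l[6] team_id=7 → 5 match(es) in r → 5 row(s).
- l[7] team_id=6 → 4 match(es) in r → 4 row(s).
- l[8] team_id=6 → 4 match(es) in r → 4 row(s).
- 1 row(s) from r found no l partner → padded with NULL.
Total: 28 matched + 1 padded = 29 rows.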